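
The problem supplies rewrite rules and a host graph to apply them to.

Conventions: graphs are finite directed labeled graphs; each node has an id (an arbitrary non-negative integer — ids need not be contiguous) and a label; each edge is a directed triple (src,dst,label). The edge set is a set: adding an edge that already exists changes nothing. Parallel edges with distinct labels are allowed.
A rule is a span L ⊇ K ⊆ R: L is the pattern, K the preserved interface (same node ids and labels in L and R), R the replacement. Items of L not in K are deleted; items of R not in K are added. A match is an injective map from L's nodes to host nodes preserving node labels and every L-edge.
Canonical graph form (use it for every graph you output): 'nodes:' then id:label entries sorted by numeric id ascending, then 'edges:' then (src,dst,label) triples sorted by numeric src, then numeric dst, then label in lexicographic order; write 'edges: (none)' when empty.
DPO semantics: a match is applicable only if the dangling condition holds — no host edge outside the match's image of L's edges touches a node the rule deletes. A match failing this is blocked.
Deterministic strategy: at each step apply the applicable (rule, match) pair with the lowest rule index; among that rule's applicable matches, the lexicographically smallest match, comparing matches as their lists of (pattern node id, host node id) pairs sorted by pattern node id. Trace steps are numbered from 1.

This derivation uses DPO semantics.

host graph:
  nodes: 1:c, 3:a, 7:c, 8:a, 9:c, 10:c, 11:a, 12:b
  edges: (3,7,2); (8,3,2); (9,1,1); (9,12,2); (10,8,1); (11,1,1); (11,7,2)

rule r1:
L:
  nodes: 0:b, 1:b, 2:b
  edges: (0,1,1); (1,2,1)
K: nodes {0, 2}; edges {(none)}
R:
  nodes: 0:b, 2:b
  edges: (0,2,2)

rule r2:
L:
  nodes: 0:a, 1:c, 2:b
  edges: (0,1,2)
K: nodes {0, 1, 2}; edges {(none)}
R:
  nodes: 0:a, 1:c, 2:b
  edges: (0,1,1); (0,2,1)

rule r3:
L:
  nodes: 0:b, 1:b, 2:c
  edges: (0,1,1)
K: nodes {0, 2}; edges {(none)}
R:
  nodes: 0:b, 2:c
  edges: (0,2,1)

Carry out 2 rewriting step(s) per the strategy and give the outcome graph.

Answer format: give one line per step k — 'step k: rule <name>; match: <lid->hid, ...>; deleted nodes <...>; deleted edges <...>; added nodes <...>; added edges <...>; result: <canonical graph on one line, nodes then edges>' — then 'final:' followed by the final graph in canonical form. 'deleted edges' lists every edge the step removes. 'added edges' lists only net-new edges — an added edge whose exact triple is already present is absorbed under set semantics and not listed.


step 1: rule r2; match: 0->3, 1->7, 2->12; deleted nodes (none); deleted edges (3,7,2); added nodes (none); added edges (3,7,1); (3,12,1); result: nodes: 1:c, 3:a, 7:c, 8:a, 9:c, 10:c, 11:a, 12:b edges: (3,7,1); (3,12,1); (8,3,2); (9,1,1); (9,12,2); (10,8,1); (11,1,1); (11,7,2)
step 2: rule r2; match: 0->11, 1->7, 2->12; deleted nodes (none); deleted edges (11,7,2); added nodes (none); added edges (11,7,1); (11,12,1); result: nodes: 1:c, 3:a, 7:c, 8:a, 9:c, 10:c, 11:a, 12:b edges: (3,7,1); (3,12,1); (8,3,2); (9,1,1); (9,12,2); (10,8,1); (11,1,1); (11,7,1); (11,12,1)
final:
nodes: 1:c, 3:a, 7:c, 8:a, 9:c, 10:c, 11:a, 12:b
edges: (3,7,1); (3,12,1); (8,3,2); (9,1,1); (9,12,2); (10,8,1); (11,1,1); (11,7,1); (11,12,1)


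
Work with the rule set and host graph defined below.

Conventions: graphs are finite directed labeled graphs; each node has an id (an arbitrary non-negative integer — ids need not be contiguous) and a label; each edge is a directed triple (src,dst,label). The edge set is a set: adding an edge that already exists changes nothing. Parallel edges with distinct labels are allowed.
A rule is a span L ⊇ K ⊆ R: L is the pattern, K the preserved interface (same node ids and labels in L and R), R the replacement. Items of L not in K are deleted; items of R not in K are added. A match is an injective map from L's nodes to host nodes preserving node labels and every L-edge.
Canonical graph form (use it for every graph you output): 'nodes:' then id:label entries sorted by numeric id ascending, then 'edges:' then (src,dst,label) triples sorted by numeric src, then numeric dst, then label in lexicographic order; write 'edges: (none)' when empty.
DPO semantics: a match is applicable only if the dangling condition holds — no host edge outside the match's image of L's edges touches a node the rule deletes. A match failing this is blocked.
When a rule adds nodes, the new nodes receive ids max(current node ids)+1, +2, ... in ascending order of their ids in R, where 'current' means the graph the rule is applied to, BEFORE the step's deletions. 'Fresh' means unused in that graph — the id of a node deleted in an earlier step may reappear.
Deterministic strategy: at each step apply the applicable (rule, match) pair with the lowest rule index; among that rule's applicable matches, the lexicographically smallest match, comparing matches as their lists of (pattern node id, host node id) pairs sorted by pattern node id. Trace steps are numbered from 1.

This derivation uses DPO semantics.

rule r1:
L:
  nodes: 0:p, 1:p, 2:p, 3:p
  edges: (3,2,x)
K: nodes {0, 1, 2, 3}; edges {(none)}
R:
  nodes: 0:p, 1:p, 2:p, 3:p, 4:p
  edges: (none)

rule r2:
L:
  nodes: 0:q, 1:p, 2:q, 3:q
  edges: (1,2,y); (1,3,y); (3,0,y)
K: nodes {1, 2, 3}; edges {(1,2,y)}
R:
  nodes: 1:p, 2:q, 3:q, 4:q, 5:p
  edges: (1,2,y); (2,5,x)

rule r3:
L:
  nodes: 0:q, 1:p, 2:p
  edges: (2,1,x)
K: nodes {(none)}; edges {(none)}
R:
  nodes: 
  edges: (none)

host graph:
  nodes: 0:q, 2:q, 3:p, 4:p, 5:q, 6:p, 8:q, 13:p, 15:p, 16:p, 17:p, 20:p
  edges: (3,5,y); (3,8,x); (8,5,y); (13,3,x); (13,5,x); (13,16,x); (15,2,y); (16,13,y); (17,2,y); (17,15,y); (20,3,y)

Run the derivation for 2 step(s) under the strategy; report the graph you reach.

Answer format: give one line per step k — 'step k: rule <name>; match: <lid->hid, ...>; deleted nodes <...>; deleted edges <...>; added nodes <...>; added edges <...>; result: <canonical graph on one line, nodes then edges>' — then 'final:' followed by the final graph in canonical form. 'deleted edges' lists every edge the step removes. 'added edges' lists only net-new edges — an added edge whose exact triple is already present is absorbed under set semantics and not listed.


step 1: rule r1; match: 0->3, 1->4, 2->16, 3->13; deleted nodes (none); deleted edges (13,16,x); added nodes 21; added edges (none); result: nodes: 0:q, 2:q, 3:p, 4:p, 5:q, 6:p, 8:q, 13:p, 15:p, 16:p, 17:p, 20:p, 21:p edges: (3,5,y); (3,8,x); (8,5,y); (13,3,x); (13,5,x); (15,2,y); (16,13,y); (17,2,y); (17,15,y); (20,3,y)
step 2: rule r1; match: 0->4, 1->6, 2->3, 3->13; deleted nodes (none); deleted edges (13,3,x); added nodes 22; added edges (none); result: nodes: 0:q, 2:q, 3:p, 4:p, 5:q, 6:p, 8:q, 13:p, 15:p, 16:p, 17:p, 20:p, 21:p, 22:p edges: (3,5,y); (3,8,x); (8,5,y); (13,5,x); (15,2,y); (16,13,y); (17,2,y); (17,15,y); (20,3,y)
final:
nodes: 0:q, 2:q, 3:p, 4:p, 5:q, 6:p, 8:q, 13:p, 15:p, 16:p, 17:p, 20:p, 21:p, 22:p
edges: (3,5,y); (3,8,x); (8,5,y); (13,5,x); (15,2,y); (16,13,y); (17,2,y); (17,15,y); (20,3,y)


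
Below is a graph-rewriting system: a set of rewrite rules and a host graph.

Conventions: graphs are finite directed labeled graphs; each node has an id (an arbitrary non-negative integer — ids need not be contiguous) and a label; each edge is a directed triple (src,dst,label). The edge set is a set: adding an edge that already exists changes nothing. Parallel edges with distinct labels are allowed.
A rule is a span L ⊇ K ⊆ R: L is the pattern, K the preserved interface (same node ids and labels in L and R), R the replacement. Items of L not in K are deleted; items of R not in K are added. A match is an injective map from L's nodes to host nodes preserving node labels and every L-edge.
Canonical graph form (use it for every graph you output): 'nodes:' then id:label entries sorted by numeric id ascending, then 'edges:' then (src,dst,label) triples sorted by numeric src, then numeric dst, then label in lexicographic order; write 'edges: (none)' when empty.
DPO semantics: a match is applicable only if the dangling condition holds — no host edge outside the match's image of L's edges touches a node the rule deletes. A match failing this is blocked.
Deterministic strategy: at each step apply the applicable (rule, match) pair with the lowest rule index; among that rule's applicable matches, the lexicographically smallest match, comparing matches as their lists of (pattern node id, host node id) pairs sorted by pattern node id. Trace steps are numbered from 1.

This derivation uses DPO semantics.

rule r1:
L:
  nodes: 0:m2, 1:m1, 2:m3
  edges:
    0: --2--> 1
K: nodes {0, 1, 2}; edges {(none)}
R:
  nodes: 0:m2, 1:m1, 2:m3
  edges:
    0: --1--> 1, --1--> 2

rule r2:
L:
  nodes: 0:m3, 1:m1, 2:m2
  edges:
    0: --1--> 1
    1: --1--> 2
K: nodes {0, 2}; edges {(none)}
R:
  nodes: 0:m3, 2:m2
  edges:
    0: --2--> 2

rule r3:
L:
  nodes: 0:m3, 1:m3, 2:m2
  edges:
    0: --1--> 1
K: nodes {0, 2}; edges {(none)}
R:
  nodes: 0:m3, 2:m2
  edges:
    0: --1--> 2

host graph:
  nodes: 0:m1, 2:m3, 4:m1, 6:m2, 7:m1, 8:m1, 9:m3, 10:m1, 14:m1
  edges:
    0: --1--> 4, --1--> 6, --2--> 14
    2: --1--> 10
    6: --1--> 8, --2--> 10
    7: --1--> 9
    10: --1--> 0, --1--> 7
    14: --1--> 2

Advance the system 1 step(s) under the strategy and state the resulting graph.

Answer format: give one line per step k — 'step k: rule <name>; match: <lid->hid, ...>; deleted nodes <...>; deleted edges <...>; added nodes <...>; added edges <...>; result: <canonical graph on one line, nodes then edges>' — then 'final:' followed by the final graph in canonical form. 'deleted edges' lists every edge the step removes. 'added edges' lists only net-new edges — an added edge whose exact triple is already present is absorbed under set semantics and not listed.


step 1: rule r1; match: 0->6, 1->10, 2->2; deleted nodes (none); deleted edges (6,10,2); added nodes (none); added edges (6,2,1); (6,10,1); result: nodes: 0:m1, 2:m3, 4:m1, 6:m2, 7:m1, 8:m1, 9:m3, 10:m1, 14:m1 edges: (0,4,1); (0,6,1); (0,14,2); (2,10,1); (6,2,1); (6,8,1); (6,10,1); (7,9,1); (10,0,1); (10,7,1); (14,2,1)
final:
nodes: 0:m1, 2:m3, 4:m1, 6:m2, 7:m1, 8:m1, 9:m3, 10:m1, 14:m1
edges: (0,4,1); (0,6,1); (0,14,2); (2,10,1); (6,2,1); (6,8,1); (6,10,1); (7,9,1); (10,0,1); (10,7,1); (14,2,1)


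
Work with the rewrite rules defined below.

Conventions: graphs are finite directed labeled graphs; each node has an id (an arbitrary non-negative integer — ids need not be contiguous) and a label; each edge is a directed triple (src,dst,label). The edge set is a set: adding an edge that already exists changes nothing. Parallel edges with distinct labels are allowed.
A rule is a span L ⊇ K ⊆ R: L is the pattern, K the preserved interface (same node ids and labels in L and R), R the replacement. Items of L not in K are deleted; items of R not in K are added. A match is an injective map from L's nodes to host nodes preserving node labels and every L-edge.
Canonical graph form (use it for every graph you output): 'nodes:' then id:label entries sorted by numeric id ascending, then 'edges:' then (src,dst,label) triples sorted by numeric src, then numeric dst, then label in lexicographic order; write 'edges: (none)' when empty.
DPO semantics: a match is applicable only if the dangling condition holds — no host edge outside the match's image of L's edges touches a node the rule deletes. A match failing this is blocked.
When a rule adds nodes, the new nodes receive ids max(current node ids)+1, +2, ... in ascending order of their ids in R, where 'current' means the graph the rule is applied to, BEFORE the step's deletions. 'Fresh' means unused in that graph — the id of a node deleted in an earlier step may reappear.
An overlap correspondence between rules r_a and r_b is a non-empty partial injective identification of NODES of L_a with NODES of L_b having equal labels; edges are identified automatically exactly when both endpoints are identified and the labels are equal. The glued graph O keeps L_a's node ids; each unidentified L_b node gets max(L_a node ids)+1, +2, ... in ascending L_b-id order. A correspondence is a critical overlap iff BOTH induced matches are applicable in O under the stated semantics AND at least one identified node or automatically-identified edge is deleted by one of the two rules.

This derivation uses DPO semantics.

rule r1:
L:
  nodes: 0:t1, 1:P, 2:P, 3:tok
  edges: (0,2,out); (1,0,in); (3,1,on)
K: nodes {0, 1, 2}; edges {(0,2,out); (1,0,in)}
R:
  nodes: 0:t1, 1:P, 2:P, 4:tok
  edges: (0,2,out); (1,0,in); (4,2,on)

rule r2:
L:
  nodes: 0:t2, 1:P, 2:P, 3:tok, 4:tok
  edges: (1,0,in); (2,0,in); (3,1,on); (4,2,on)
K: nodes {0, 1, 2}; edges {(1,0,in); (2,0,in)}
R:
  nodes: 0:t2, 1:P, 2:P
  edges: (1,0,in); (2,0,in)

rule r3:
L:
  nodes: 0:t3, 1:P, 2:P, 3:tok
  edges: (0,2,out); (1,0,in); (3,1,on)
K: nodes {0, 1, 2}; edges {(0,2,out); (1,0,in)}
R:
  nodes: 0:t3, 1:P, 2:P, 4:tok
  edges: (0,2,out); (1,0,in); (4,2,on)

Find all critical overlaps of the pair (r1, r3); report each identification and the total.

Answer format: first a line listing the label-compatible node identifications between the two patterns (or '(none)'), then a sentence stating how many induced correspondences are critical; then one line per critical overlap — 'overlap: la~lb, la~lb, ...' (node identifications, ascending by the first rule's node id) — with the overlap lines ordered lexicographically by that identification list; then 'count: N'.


label-compatible node identifications between L(r1) and L(r3): 1~1, 1~2, 2~1, 2~2, 3~3
2 of the induced correspondences are critical overlaps of r1 and r3.
overlap: 1~1, 2~2, 3~3
overlap: 1~1, 3~3
count: 2


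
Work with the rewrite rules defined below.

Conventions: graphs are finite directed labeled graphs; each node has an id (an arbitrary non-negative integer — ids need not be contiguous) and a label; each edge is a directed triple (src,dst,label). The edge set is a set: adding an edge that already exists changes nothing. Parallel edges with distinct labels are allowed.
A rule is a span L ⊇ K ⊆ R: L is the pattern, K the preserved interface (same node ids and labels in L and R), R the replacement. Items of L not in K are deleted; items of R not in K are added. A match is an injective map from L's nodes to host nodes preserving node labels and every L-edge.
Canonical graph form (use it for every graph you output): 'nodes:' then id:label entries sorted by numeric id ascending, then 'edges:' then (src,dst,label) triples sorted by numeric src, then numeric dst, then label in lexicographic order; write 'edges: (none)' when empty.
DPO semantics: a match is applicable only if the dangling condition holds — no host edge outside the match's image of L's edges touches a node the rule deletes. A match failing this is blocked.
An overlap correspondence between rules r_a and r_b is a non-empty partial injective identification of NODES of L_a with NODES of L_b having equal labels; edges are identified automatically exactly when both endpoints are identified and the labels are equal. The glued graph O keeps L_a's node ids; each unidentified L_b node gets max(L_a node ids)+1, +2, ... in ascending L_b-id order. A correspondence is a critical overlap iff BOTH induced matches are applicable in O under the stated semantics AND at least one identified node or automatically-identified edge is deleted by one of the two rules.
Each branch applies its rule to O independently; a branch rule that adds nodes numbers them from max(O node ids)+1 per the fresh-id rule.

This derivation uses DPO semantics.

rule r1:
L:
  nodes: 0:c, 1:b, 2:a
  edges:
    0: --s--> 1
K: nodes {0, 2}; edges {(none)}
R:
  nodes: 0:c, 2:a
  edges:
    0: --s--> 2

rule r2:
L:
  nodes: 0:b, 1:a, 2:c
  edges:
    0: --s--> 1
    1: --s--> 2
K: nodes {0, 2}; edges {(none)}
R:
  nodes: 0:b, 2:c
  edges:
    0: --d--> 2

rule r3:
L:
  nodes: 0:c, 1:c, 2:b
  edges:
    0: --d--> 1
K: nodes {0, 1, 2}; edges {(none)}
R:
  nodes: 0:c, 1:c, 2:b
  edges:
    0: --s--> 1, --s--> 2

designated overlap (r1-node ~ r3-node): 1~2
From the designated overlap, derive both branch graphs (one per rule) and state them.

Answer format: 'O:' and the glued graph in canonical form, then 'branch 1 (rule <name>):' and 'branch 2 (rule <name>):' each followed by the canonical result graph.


O:
nodes: 0:c, 1:b, 2:a, 3:c, 4:c
edges: (0,1,s); (3,4,d)
branch 1 (rule r1):
nodes: 0:c, 2:a, 3:c, 4:c
edges: (0,2,s); (3,4,d)
branch 2 (rule r3):
nodes: 0:c, 1:b, 2:a, 3:c, 4:c
edges: (0,1,s); (3,1,s); (3,4,s)


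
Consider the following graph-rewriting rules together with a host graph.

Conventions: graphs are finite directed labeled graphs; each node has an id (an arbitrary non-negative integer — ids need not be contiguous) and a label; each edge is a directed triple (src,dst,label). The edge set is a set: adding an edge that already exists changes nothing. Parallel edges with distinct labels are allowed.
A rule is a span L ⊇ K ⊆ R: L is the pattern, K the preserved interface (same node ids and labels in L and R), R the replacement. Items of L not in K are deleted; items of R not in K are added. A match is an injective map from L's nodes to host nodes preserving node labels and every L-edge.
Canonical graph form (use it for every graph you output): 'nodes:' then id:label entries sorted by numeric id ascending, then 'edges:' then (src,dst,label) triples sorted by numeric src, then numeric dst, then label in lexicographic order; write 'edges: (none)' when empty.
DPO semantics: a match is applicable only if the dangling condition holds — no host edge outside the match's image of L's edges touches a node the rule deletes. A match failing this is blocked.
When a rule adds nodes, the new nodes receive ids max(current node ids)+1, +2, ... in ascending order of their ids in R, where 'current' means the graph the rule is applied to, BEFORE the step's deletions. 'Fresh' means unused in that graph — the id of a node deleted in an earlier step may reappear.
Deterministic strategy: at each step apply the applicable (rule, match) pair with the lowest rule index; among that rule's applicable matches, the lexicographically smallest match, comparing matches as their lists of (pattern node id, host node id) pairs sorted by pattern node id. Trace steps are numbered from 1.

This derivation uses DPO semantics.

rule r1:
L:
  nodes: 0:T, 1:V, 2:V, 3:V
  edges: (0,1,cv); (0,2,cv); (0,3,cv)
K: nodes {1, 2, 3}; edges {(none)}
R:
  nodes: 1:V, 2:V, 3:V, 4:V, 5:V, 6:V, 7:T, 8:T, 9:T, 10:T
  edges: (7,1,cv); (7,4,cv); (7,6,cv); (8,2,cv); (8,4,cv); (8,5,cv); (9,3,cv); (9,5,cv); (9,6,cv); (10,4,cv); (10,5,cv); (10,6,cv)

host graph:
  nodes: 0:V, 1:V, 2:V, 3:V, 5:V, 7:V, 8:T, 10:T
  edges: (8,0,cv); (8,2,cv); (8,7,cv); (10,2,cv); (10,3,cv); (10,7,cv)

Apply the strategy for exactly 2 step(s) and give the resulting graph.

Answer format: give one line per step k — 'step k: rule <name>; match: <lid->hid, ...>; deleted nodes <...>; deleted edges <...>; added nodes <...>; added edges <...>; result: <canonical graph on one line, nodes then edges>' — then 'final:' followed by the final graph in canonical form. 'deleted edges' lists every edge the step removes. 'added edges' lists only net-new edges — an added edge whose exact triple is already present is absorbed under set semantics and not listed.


step 1: rule r1; match: 0->8, 1->0, 2->2, 3->7; deleted nodes 8; deleted edges (8,0,cv); (8,2,cv); (8,7,cv); added nodes 11, 12, 13, 14, 15, 16, 17; added edges (14,0,cv); (14,11,cv); (14,13,cv); (15,2,cv); (15,11,cv); (15,12,cv); (16,7,cv); (16,12,cv); (16,13,cv); (17,11,cv); (17,12,cv); (17,13,cv); result: nodes: 0:V, 1:V, 2:V, 3:V, 5:V, 7:V, 10:T, 11:V, 12:V, 13:V, 14:T, 15:T, 16:T, 17:T edges: (10,2,cv); (10,3,cv); (10,7,cv); (14,0,cv); (14,11,cv); (14,13,cv); (15,2,cv); (15,11,cv); (15,12,cv); (16,7,cv); (16,12,cv); (16,13,cv); (17,11,cv); (17,12,cv); (17,13,cv)
step 2: rule r1; match: 0->10, 1->2, 2->3, 3->7; deleted nodes 10; deleted edges (10,2,cv); (10,3,cv); (10,7,cv); added nodes 18, 19, 20, 21, 22, 23, 24; added edges (21,2,cv); (21,18,cv); (21,20,cv); (22,3,cv); (22,18,cv); (22,19,cv); (23,7,cv); (23,19,cv); (23,20,cv); (24,18,cv); (24,19,cv); (24,20,cv); result: nodes: 0:V, 1:V, 2:V, 3:V, 5:V, 7:V, 11:V, 12:V, 13:V, 14:T, 15:T, 16:T, 17:T, 18:V, 19:V, 20:V, 21:T, 22:T, 23:T, 24:T edges: (14,0,cv); (14,11,cv); (14,13,cv); (15,2,cv); (15,11,cv); (15,12,cv); (16,7,cv); (16,12,cv); (16,13,cv); (17,11,cv); (17,12,cv); (17,13,cv); (21,2,cv); (21,18,cv); (21,20,cv); (22,3,cv); (22,18,cv); (22,19,cv); (23,7,cv); (23,19,cv); (23,20,cv); (24,18,cv); (24,19,cv); (24,20,cv)
final:
nodes: 0:V, 1:V, 2:V, 3:V, 5:V, 7:V, 11:V, 12:V, 13:V, 14:T, 15:T, 16:T, 17:T, 18:V, 19:V, 20:V, 21:T, 22:T, 23:T, 24:T
edges: (14,0,cv); (14,11,cv); (14,13,cv); (15,2,cv); (15,11,cv); (15,12,cv); (16,7,cv); (16,12,cv); (16,13,cv); (17,11,cv); (17,12,cv); (17,13,cv); (21,2,cv); (21,18,cv); (21,20,cv); (22,3,cv); (22,18,cv); (22,19,cv); (23,7,cv); (23,19,cv); (23,20,cv); (24,18,cv); (24,19,cv); (24,20,cv)


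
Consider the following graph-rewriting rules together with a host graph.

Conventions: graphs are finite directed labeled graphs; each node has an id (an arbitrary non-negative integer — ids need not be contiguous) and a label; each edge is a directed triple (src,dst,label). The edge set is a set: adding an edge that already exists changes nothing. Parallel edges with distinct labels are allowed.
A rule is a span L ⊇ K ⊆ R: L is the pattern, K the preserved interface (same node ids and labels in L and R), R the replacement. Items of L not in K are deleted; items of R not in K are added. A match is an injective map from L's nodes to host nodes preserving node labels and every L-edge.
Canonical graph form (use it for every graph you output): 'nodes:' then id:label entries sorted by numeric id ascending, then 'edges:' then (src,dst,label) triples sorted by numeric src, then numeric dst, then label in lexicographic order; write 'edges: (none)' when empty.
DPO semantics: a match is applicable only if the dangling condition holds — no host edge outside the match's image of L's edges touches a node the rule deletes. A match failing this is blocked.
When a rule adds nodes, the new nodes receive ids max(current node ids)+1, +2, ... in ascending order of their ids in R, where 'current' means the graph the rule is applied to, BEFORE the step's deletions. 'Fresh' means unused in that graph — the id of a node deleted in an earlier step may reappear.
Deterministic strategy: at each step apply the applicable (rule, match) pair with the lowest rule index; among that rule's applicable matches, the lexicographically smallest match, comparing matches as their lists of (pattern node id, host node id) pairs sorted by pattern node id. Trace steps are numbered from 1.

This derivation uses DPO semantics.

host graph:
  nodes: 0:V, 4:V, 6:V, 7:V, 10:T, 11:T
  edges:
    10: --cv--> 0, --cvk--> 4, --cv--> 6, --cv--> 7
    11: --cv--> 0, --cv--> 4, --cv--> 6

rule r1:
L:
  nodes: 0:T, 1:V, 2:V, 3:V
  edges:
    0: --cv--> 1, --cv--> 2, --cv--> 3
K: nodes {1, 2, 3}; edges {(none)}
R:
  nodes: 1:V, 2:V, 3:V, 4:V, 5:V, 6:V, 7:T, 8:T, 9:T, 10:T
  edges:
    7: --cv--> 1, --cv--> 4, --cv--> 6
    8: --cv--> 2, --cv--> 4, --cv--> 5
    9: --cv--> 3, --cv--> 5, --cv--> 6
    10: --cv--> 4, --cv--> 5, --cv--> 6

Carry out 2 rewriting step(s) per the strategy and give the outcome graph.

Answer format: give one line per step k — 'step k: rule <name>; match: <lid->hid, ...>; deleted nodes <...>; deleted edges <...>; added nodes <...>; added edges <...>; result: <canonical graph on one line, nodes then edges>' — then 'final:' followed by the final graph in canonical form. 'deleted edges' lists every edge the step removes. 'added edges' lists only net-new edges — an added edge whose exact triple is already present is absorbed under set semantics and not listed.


step 1: rule r1; match: 0->11, 1->0, 2->4, 3->6; deleted nodes 11; deleted edges (11,0,cv); (11,4,cv); (11,6,cv); added nodes 12, 13, 14, 15, 16, 17, 18; added edges (15,0,cv); (15,12,cv); (15,14,cv); (16,4,cv); (16,12,cv); (16,13,cv); (17,6,cv); (17,13,cv); (17,14,cv); (18,12,cv); (18,13,cv); (18,14,cv); result: nodes: 0:V, 4:V, 6:V, 7:V, 10:T, 12:V, 13:V, 14:V, 15:T, 16:T, 17:T, 18:T edges: (10,0,cv); (10,4,cvk); (10,6,cv); (10,7,cv); (15,0,cv); (15,12,cv); (15,14,cv); (16,4,cv); (16,12,cv); (16,13,cv); (17,6,cv); (17,13,cv); (17,14,cv); (18,12,cv); (18,13,cv); (18,14,cv)
step 2: rule r1; match: 0->15, 1->0, 2->12, 3->14; deleted nodes 15; deleted edges (15,0,cv); (15,12,cv); (15,14,cv); added nodes 19, 20, 21, 22, 23, 24, 25; added edges (22,0,cv); (22,19,cv); (22,21,cv); (23,12,cv); (23,19,cv); (23,20,cv); (24,14,cv); (24,20,cv); (24,21,cv); (25,19,cv); (25,20,cv); (25,21,cv); result: nodes: 0:V, 4:V, 6:V, 7:V, 10:T, 12:V, 13:V, 14:V, 16:T, 17:T, 18:T, 19:V, 20:V, 21:V, 22:T, 23:T, 24:T, 25:T edges: (10,0,cv); (10,4,cvk); (10,6,cv); (10,7,cv); (16,4,cv); (16,12,cv); (16,13,cv); (17,6,cv); (17,13,cv); (17,14,cv); (18,12,cv); (18,13,cv); (18,14,cv); (22,0,cv); (22,19,cv); (22,21,cv); (23,12,cv); (23,19,cv); (23,20,cv); (24,14,cv); (24,20,cv); (24,21,cv); (25,19,cv); (25,20,cv); (25,21,cv)
final:
nodes: 0:V, 4:V, 6:V, 7:V, 10:T, 12:V, 13:V, 14:V, 16:T, 17:T, 18:T, 19:V, 20:V, 21:V, 22:T, 23:T, 24:T, 25:T
edges: (10,0,cv); (10,4,cvk); (10,6,cv); (10,7,cv); (16,4,cv); (16,12,cv); (16,13,cv); (17,6,cv); (17,13,cv); (17,14,cv); (18,12,cv); (18,13,cv); (18,14,cv); (22,0,cv); (22,19,cv); (22,21,cv); (23,12,cv); (23,19,cv); (23,20,cv); (24,14,cv); (24,20,cv); (24,21,cv); (25,19,cv); (25,20,cv); (25,21,cv)


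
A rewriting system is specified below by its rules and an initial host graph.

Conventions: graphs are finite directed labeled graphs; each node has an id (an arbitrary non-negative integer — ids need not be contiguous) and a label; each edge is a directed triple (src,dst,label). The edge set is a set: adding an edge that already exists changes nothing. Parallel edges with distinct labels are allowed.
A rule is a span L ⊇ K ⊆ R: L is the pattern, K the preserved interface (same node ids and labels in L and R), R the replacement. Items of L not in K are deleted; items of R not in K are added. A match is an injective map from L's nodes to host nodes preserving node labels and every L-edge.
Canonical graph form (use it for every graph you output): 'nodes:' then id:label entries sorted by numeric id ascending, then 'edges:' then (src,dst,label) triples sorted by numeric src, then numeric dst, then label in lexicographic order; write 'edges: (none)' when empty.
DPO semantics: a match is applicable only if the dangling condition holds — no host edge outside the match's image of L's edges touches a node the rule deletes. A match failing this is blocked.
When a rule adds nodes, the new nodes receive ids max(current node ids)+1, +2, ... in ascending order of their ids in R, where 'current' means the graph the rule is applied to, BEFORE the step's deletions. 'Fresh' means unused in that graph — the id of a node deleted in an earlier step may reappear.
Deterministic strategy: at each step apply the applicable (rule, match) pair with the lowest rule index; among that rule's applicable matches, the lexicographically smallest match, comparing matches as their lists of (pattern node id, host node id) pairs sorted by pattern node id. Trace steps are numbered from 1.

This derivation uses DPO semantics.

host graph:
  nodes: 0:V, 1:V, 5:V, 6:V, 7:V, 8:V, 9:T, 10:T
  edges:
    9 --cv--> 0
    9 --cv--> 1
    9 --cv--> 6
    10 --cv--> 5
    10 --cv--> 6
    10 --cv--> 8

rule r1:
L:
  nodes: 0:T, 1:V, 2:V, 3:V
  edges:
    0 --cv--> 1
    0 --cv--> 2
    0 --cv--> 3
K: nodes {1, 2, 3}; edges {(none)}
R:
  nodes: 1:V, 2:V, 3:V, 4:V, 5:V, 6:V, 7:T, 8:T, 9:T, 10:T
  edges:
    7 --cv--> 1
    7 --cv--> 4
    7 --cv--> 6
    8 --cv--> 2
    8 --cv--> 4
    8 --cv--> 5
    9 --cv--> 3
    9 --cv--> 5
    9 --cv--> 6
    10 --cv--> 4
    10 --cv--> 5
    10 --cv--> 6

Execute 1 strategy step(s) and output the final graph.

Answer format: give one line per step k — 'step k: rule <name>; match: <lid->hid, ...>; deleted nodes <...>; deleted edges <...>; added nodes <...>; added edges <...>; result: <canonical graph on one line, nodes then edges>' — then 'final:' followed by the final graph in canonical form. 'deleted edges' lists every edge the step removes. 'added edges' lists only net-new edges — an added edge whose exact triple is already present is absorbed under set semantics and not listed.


step 1: rule r1; match: 0->9, 1->0, 2->1, 3->6; deleted nodes 9; deleted edges (9,0,cv); (9,1,cv); (9,6,cv); added nodes 11, 12, 13, 14, 15, 16, 17; added edges (14,0,cv); (14,11,cv); (14,13,cv); (15,1,cv); (15,11,cv); (15,12,cv); (16,6,cv); (16,12,cv); (16,13,cv); (17,11,cv); (17,12,cv); (17,13,cv); result: nodes: 0:V, 1:V, 5:V, 6:V, 7:V, 8:V, 10:T, 11:V, 12:V, 13:V, 14:T, 15:T, 16:T, 17:T edges: (10,5,cv); (10,6,cv); (10,8,cv); (14,0,cv); (14,11,cv); (14,13,cv); (15,1,cv); (15,11,cv); (15,12,cv); (16,6,cv); (16,12,cv); (16,13,cv); (17,11,cv); (17,12,cv); (17,13,cv)
final:
nodes: 0:V, 1:V, 5:V, 6:V, 7:V, 8:V, 10:T, 11:V, 12:V, 13:V, 14:T, 15:T, 16:T, 17:T
edges: (10,5,cv); (10,6,cv); (10,8,cv); (14,0,cv); (14,11,cv); (14,13,cv); (15,1,cv); (15,11,cv); (15,12,cv); (16,6,cv); (16,12,cv); (16,13,cv); (17,11,cv); (17,12,cv); (17,13,cv)


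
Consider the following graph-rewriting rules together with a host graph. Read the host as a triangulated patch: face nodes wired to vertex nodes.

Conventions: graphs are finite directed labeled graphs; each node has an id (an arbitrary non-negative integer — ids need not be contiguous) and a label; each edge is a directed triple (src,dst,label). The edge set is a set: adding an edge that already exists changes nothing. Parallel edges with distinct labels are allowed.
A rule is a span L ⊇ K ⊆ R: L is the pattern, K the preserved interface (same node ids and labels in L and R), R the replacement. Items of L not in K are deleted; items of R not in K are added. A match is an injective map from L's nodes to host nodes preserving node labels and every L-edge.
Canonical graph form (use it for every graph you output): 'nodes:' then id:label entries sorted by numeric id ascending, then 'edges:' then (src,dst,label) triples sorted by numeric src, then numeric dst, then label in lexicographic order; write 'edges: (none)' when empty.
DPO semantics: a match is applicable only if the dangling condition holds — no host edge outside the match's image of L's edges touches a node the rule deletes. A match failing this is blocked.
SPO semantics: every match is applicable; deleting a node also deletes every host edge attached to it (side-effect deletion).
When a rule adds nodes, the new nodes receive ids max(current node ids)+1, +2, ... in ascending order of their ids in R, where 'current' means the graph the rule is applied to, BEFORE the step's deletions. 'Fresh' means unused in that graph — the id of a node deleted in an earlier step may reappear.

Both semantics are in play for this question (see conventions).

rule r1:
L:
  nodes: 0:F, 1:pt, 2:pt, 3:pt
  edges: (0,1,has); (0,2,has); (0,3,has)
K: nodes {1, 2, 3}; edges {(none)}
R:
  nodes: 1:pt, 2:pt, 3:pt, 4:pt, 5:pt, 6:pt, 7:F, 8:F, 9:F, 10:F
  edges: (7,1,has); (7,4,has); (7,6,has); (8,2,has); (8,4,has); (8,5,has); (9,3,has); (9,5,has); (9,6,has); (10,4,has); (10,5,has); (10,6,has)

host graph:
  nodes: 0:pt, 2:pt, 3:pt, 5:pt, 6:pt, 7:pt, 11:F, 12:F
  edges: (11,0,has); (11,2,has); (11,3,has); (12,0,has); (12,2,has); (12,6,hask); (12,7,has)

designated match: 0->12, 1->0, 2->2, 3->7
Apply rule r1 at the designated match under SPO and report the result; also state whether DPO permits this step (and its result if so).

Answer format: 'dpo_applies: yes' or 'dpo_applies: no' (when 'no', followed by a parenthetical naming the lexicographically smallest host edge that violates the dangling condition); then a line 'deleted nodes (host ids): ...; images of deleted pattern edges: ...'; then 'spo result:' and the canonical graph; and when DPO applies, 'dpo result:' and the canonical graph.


dpo_applies: no
(the rule deletes node 12, which keeps host edge (12,6,hask) outside the match image — the dangling condition fails, DPO blocks; SPO proceeds and side-deletes such edges)
deleted nodes (host ids): 12; images of deleted pattern edges: (12,0,has); (12,2,has); (12,7,has)
spo result:
nodes: 0:pt, 2:pt, 3:pt, 5:pt, 6:pt, 7:pt, 11:F, 13:pt, 14:pt, 15:pt, 16:F, 17:F, 18:F, 19:F
edges: (11,0,has); (11,2,has); (11,3,has); (16,0,has); (16,13,has); (16,15,has); (17,2,has); (17,13,has); (17,14,has); (18,7,has); (18,14,has); (18,15,has); (19,13,has); (19,14,has); (19,15,has)


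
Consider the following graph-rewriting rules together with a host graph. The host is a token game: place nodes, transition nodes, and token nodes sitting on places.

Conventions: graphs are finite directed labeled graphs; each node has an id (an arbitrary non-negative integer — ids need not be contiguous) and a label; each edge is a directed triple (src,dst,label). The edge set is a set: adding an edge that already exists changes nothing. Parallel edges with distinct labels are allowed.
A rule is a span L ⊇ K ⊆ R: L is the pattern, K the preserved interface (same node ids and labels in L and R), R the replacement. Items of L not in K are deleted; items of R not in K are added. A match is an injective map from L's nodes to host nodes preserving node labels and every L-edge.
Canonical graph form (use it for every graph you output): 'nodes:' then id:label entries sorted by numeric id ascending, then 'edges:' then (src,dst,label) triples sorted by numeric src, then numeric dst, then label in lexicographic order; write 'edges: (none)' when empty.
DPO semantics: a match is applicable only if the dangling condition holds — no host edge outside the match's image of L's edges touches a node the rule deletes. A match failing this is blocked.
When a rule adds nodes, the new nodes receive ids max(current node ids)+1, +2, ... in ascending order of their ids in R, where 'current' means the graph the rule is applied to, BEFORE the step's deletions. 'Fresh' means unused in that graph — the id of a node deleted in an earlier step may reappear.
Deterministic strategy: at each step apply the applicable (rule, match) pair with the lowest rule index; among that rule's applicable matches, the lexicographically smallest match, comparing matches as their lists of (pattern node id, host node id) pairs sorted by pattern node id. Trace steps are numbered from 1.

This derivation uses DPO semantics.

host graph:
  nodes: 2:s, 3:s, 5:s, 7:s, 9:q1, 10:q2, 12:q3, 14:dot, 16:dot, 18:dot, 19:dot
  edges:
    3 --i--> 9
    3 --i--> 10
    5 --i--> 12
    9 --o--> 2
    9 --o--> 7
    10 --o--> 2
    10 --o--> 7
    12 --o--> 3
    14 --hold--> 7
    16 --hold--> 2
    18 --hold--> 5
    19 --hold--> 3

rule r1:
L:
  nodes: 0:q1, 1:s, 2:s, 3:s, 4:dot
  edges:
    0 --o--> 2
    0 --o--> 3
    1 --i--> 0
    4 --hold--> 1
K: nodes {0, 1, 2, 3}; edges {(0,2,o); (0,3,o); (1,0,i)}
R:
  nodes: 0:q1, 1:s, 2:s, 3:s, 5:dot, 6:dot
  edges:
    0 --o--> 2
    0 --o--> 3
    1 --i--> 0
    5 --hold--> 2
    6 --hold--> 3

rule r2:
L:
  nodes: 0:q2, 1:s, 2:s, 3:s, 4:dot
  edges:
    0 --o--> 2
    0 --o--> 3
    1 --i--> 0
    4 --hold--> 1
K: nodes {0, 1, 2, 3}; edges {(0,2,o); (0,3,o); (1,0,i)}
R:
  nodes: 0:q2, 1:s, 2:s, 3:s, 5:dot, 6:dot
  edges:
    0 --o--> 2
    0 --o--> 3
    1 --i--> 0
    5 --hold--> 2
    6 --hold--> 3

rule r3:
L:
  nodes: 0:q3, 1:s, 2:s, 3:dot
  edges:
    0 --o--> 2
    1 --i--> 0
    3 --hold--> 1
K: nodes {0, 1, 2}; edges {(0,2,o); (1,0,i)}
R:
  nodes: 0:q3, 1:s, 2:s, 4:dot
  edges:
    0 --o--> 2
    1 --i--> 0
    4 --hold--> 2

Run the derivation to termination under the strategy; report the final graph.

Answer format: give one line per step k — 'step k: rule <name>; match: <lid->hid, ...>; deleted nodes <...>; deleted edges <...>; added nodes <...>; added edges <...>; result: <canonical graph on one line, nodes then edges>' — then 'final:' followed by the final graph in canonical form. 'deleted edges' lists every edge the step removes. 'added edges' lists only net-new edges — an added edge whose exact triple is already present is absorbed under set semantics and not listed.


step 1: rule r1; match: 0->9, 1->3, 2->2, 3->7, 4->19; deleted nodes 19; deleted edges (19,3,hold); added nodes 20, 21; added edges (20,2,hold); (21,7,hold); result: nodes: 2:s, 3:s, 5:s, 7:s, 9:q1, 10:q2, 12:q3, 14:dot, 16:dot, 18:dot, 20:dot, 21:dot edges: (3,9,i); (3,10,i); (5,12,i); (9,2,o); (9,7,o); (10,2,o); (10,7,o); (12,3,o); (14,7,hold); (16,2,hold); (18,5,hold); (20,2,hold); (21,7,hold)
step 2: rule r3; match: 0->12, 1->5, 2->3, 3->18; deleted nodes 18; deleted edges (18,5,hold); added nodes 22; added edges (22,3,hold); result: nodes: 2:s, 3:s, 5:s, 7:s, 9:q1, 10:q2, 12:q3, 14:dot, 16:dot, 20:dot, 21:dot, 22:dot edges: (3,9,i); (3,10,i); (5,12,i); (9,2,o); (9,7,o); (10,2,o); (10,7,o); (12,3,o); (14,7,hold); (16,2,hold); (20,2,hold); (21,7,hold); (22,3,hold)
step 3: rule r1; match: 0->9, 1->3, 2->2, 3->7, 4->22; deleted nodes 22; deleted edges (22,3,hold); added nodes 23, 24; added edges (23,2,hold); (24,7,hold); result: nodes: 2:s, 3:s, 5:s, 7:s, 9:q1, 10:q2, 12:q3, 14:dot, 16:dot, 20:dot, 21:dot, 23:dot, 24:dot edges: (3,9,i); (3,10,i); (5,12,i); (9,2,o); (9,7,o); (10,2,o); (10,7,o); (12,3,o); (14,7,hold); (16,2,hold); (20,2,hold); (21,7,hold); (23,2,hold); (24,7,hold)
final:
nodes: 2:s, 3:s, 5:s, 7:s, 9:q1, 10:q2, 12:q3, 14:dot, 16:dot, 20:dot, 21:dot, 23:dot, 24:dot
edges: (3,9,i); (3,10,i); (5,12,i); (9,2,o); (9,7,o); (10,2,o); (10,7,o); (12,3,o); (14,7,hold); (16,2,hold); (20,2,hold); (21,7,hold); (23,2,hold); (24,7,hold)


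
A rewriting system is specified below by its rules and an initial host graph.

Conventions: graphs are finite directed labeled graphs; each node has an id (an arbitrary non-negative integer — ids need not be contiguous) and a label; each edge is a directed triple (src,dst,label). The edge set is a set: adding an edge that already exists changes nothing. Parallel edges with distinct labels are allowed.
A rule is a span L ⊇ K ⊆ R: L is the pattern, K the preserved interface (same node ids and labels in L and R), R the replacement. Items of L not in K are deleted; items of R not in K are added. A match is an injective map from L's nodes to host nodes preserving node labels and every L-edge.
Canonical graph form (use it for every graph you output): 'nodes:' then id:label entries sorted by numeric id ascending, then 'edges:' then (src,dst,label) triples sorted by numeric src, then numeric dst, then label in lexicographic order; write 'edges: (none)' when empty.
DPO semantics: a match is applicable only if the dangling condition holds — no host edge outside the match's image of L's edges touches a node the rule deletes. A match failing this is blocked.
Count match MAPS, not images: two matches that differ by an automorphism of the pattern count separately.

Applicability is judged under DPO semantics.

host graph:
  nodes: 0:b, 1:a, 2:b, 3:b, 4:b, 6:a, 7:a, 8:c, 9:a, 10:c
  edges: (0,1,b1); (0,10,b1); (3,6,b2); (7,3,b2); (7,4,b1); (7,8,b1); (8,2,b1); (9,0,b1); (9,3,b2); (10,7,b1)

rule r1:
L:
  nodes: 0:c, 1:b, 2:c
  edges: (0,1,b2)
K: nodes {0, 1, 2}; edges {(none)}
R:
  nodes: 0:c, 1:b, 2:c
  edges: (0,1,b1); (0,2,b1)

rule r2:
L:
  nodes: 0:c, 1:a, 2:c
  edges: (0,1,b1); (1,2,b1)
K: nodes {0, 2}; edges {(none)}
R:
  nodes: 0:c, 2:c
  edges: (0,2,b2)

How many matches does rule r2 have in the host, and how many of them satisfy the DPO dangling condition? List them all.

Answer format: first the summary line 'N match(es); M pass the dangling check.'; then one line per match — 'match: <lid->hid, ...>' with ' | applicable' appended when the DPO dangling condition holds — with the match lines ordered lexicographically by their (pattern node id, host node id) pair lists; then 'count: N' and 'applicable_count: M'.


1 match(es); 0 pass the dangling check.
match: 0->10, 1->7, 2->8
count: 1
applicable_count: 0


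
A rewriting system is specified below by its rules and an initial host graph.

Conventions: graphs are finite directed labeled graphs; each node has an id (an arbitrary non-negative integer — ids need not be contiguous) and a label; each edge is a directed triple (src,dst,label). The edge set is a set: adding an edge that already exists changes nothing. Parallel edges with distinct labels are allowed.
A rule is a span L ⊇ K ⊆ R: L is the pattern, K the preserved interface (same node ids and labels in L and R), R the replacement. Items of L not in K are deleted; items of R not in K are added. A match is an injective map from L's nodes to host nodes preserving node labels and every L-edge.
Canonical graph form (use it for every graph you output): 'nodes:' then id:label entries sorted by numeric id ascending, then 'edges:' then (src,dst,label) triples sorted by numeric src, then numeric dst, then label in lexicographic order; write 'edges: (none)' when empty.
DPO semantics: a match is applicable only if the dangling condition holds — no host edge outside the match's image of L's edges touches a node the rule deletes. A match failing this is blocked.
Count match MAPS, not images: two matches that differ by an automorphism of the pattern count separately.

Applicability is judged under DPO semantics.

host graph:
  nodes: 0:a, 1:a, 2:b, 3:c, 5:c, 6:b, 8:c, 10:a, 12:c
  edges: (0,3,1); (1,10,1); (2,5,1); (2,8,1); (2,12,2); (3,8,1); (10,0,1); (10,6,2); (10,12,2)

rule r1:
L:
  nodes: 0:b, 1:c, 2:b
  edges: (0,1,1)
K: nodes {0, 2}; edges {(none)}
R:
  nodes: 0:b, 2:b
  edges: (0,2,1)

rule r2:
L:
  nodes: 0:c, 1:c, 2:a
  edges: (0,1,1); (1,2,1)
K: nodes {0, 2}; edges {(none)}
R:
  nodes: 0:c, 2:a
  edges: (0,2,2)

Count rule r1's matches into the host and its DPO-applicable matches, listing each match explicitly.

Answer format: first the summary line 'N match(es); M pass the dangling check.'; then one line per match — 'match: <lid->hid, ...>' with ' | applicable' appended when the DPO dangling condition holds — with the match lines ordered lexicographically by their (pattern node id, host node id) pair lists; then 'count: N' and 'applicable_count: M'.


2 match(es); 1 pass the dangling check.
match: 0->2, 1->5, 2->6 | applicable
match: 0->2, 1->8, 2->6
count: 2
applicable_count: 1
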